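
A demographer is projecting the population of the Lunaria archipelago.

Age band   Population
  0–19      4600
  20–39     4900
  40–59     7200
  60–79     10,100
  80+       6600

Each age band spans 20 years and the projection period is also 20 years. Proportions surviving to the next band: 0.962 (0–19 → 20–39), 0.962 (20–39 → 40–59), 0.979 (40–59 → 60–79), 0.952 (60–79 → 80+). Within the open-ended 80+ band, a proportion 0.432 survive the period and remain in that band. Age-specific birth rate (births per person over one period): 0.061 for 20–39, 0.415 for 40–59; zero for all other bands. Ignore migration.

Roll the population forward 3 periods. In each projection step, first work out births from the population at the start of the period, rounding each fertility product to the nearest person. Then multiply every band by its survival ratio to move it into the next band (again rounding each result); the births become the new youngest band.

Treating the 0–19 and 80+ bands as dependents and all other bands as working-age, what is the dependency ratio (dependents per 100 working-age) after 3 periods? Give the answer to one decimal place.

123.8

Period 1:
Births: 4900 × 0.061 = 299 ; 7200 × 0.415 = 2988 → total 3287
20–39: 4600 × 0.962 = 4425
40–59: 4900 × 0.962 = 4714
60–79: 7200 × 0.979 = 7049
80+: 10100 × 0.952 + 6600 × 0.432 = 9615 + 2851 = 12466
Population now: 0–19=3287, 20–39=4425, 40–59=4714, 60–79=7049, 80+=12466
Period 2:
Births: 4425 × 0.061 = 270 ; 4714 × 0.415 = 1956 → total 2226
20–39: 3287 × 0.962 = 3162
40–59: 4425 × 0.962 = 4257
60–79: 4714 × 0.979 = 4615
80+: 7049 × 0.952 + 12466 × 0.432 = 6711 + 5385 = 12096
Population now: 0–19=2226, 20–39=3162, 40–59=4257, 60–79=4615, 80+=12096
Period 3:
Births: 3162 × 0.061 = 193 ; 4257 × 0.415 = 1767 → total 1960
20–39: 2226 × 0.962 = 2141
40–59: 3162 × 0.962 = 3042
60–79: 4257 × 0.979 = 4168
80+: 4615 × 0.952 + 12096 × 0.432 = 4393 + 5225 = 9618
Population now: 0–19=1960, 20–39=2141, 40–59=3042, 60–79=4168, 80+=9618
Dependents (band 0–19 + band 80+) = 1960 + 9618 = 11578; working-age = 9351; ratio = 11578/9351 × 100 = 123.8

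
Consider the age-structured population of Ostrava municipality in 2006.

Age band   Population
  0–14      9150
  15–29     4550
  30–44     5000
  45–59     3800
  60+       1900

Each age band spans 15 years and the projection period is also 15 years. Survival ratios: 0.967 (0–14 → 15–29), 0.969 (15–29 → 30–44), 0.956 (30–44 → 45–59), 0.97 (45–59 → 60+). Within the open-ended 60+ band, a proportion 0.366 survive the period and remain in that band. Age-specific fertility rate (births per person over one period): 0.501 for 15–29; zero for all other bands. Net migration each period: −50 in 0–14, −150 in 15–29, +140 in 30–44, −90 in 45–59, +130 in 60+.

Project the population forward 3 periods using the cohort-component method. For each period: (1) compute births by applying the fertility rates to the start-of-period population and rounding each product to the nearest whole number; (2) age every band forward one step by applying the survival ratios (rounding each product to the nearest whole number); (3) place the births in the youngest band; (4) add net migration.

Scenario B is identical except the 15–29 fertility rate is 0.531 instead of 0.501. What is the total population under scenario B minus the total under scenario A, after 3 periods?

After projecting period 1:
Births: 4550 * 0.501 = 2280
15–29: 9150 * 0.967 = 8848
30–44: 4550 * 0.969 = 4409
45–59: 5000 * 0.956 = 4780
60+: 3800 * 0.97 + 1900 * 0.366 = 3686 + 695 = 4381
Net migration: 0–14 − 50 → 2230; 15–29 − 150 → 8698; 30–44 + 140 → 4549; 45–59 − 90 → 4690; 60+ + 130 → 4511
Giving 2230 / 8698 / 4549 / 4690 / 4511.
After projecting period 2:
Births: 8698 * 0.501 = 4358
15–29: 2230 * 0.967 = 2156
30–44: 8698 * 0.969 = 8428
45–59: 4549 * 0.956 = 4349
60+: 4690 * 0.97 + 4511 * 0.366 = 4549 + 1651 = 6200
Net migration: 0–14 − 50 → 4308; 15–29 − 150 → 2006; 30–44 + 140 → 8568; 45–59 − 90 → 4259; 60+ + 130 → 6330
Giving 4308 / 2006 / 8568 / 4259 / 6330.
After projecting period 3:
Births: 2006 * 0.501 = 1005
15–29: 4308 * 0.967 = 4166
30–44: 2006 * 0.969 = 1944
45–59: 8568 * 0.956 = 8191
60+: 4259 * 0.97 + 6330 * 0.366 = 4131 + 2317 = 6448
Net migration: 0–14 − 50 → 955; 15–29 − 150 → 4016; 30–44 + 140 → 2084; 45–59 − 90 → 8101; 60+ + 130 → 6578
Giving 955 / 4016 / 2084 / 8101 / 6578.
Scenario A total after 3 periods: 21734
Scenario B projection —
After projecting period 1:
Births: 4550 * 0.531 = 2416
15–29: 9150 * 0.967 = 8848
30–44: 4550 * 0.969 = 4409
45–59: 5000 * 0.956 = 4780
60+: 3800 * 0.97 + 1900 * 0.366 = 3686 + 695 = 4381
Net migration: 0–14 − 50 → 2366; 15–29 − 150 → 8698; 30–44 + 140 → 4549; 45–59 − 90 → 4690; 60+ + 130 → 4511
Giving 2366 / 8698 / 4549 / 4690 / 4511.
After projecting period 2:
Births: 8698 * 0.531 = 4619
15–29: 2366 * 0.967 = 2288
30–44: 8698 * 0.969 = 8428
45–59: 4549 * 0.956 = 4349
60+: 4690 * 0.97 + 4511 * 0.366 = 4549 + 1651 = 6200
Net migration: 0–14 − 50 → 4569; 15–29 − 150 → 2138; 30–44 + 140 → 8568; 45–59 − 90 → 4259; 60+ + 130 → 6330
Giving 4569 / 2138 / 8568 / 4259 / 6330.
After projecting period 3:
Births: 2138 * 0.531 = 1135
15–29: 4569 * 0.967 = 4418
30–44: 2138 * 0.969 = 2072
45–59: 8568 * 0.956 = 8191
60+: 4259 * 0.97 + 6330 * 0.366 = 4131 + 2317 = 6448
Net migration: 0–14 − 50 → 1085; 15–29 − 150 → 4268; 30–44 + 140 → 2212; 45–59 − 90 → 8101; 60+ + 130 → 6578
Giving 1085 / 4268 / 2212 / 8101 / 6578.
Scenario B total after 3 periods: 22244
Difference B − A = 22244 − 21734 = 510

510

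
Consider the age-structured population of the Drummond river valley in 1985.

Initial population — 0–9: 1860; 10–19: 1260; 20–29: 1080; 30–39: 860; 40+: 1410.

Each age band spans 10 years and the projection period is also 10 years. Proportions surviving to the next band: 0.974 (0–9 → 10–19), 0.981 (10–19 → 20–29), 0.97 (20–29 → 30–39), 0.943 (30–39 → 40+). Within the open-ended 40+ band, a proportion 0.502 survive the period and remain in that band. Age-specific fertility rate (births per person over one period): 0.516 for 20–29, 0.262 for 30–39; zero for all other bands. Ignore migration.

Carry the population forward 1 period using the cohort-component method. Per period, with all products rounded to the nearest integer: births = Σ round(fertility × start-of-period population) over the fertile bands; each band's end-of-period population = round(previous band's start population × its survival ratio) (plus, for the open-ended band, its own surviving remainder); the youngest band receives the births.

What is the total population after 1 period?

(Bands numbered youngest = 1 to oldest = 5.)
After projecting period 1:
Births: 1080 × 0.516 = 557, 860 × 0.262 = 225 → 782
Band 2: 1860 × 0.974 = 1812
Band 3: 1260 × 0.981 = 1236
Band 4: 1080 × 0.97 = 1048
Band 5: 860 × 0.943 + 1410 × 0.502 = 811 + 708 = 1519
Population now: 0–9=782, 10–19=1812, 20–29=1236, 30–39=1048, 40+=1519
Total after period 1: 782 + 1812 + 1236 + 1048 + 1519 = 6397

6397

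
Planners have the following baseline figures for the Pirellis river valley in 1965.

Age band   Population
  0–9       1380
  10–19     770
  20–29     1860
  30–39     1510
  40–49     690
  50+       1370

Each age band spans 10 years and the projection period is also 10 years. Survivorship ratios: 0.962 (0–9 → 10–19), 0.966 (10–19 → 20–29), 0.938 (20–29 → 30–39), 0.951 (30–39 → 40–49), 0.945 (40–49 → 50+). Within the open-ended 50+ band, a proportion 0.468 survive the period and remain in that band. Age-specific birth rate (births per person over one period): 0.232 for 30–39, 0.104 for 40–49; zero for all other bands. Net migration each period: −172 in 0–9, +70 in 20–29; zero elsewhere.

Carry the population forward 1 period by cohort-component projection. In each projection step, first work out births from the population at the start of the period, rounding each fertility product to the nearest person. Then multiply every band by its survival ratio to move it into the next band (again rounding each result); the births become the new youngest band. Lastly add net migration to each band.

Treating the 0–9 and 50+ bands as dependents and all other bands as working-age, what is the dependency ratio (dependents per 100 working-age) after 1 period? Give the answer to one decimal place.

29.0

Period 1.
Births: 1510 × 0.232 = 350 ; 690 × 0.104 = 72 ⇒ total 422
10–19: 1380 × 0.962 = 1328
20–29: 770 × 0.966 = 744
30–39: 1860 × 0.938 = 1745
40–49: 1510 × 0.951 = 1436
50+: 690 × 0.945 + 1370 × 0.468 = 652 + 641 = 1293
Net migration: 0–9 − 172 → 250; 20–29 + 70 → 814
→ [250, 1328, 814, 1745, 1436, 1293]
Dependents (band 0–9 + band 50+) = 250 + 1293 = 1543; working-age = 5323; ratio = 1543/5323 × 100 = 29.0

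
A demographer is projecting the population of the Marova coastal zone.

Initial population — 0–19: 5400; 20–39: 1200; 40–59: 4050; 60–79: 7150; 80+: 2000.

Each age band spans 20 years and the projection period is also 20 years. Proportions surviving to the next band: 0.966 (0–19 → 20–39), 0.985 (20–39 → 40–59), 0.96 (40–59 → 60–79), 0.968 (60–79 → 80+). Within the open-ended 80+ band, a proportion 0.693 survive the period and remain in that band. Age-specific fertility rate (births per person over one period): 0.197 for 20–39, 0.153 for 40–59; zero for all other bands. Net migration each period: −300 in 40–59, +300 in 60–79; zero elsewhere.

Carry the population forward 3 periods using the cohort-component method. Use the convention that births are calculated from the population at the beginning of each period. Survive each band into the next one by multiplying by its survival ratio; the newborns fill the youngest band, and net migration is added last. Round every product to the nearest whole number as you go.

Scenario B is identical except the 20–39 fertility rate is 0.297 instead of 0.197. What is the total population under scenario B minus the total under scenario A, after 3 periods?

735

Let band 1 be 0–19 through band 5 = 80+.
— Period 1 —
Births: 1200 × 0.197 = 236, 4050 × 0.153 = 620 ⇒ total 856
Band 2: 5400 × 0.966 = 5216
Band 3: 1200 × 0.985 = 1182
Band 4: 4050 × 0.96 = 3888
Band 5: 7150 × 0.968 + 2000 × 0.693 = 6921 + 1386 = 8307
Net migration: Band 3 − 300 → 882; Band 4 + 300 → 4188
Giving 856 / 5216 / 882 / 4188 / 8307.
— Period 2 —
Births: 5216 × 0.197 = 1028, 882 × 0.153 = 135 ⇒ total 1163
Band 2: 856 × 0.966 = 827
Band 3: 5216 × 0.985 = 5138
Band 4: 882 × 0.96 = 847
Band 5: 4188 × 0.968 + 8307 × 0.693 = 4054 + 5757 = 9811
Net migration: Band 3 − 300 → 4838; Band 4 + 300 → 1147
Giving 1163 / 827 / 4838 / 1147 / 9811.
— Period 3 —
Births: 827 × 0.197 = 163, 4838 × 0.153 = 740 ⇒ total 903
Band 2: 1163 × 0.966 = 1123
Band 3: 827 × 0.985 = 815
Band 4: 4838 × 0.96 = 4644
Band 5: 1147 × 0.968 + 9811 × 0.693 = 1110 + 6799 = 7909
Net migration: Band 3 − 300 → 515; Band 4 + 300 → 4944
Giving 903 / 1123 / 515 / 4944 / 7909.
Scenario A total after 3 periods: 15394
Scenario B projection —
— Period 1 —
Births: 1200 × 0.297 = 356, 4050 × 0.153 = 620 ⇒ total 976
Band 2: 5400 × 0.966 = 5216
Band 3: 1200 × 0.985 = 1182
Band 4: 4050 × 0.96 = 3888
Band 5: 7150 × 0.968 + 2000 × 0.693 = 6921 + 1386 = 8307
Net migration: Band 3 − 300 → 882; Band 4 + 300 → 4188
Giving 976 / 5216 / 882 / 4188 / 8307.
— Period 2 —
Births: 5216 × 0.297 = 1549, 882 × 0.153 = 135 ⇒ total 1684
Band 2: 976 × 0.966 = 943
Band 3: 5216 × 0.985 = 5138
Band 4: 882 × 0.96 = 847
Band 5: 4188 × 0.968 + 8307 × 0.693 = 4054 + 5757 = 9811
Net migration: Band 3 − 300 → 4838; Band 4 + 300 → 1147
Giving 1684 / 943 / 4838 / 1147 / 9811.
— Period 3 —
Births: 943 × 0.297 = 280, 4838 × 0.153 = 740 ⇒ total 1020
Band 2: 1684 × 0.966 = 1627
Band 3: 943 × 0.985 = 929
Band 4: 4838 × 0.96 = 4644
Band 5: 1147 × 0.968 + 9811 × 0.693 = 1110 + 6799 = 7909
Net migration: Band 3 − 300 → 629; Band 4 + 300 → 4944
Giving 1020 / 1627 / 629 / 4944 / 7909.
Scenario B total after 3 periods: 16129
Difference B − A = 16129 − 15394 = 735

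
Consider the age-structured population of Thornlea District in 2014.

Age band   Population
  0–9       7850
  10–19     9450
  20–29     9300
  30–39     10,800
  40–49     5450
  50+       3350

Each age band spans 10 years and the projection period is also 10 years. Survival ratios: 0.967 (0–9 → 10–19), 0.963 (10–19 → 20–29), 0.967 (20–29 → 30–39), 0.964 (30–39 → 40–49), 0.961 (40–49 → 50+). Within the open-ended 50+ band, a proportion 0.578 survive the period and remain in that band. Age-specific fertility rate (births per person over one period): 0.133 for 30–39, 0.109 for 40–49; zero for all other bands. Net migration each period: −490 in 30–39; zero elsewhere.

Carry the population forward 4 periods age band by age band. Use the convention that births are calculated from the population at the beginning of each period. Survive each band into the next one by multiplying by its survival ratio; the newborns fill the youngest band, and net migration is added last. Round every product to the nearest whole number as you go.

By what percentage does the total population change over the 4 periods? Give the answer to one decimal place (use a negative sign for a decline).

After projecting period 1:
Births: 10800 * 0.133 = 1436  |  5450 * 0.109 = 594 → total 2030
10–19: 7850 * 0.967 = 7591
20–29: 9450 * 0.963 = 9100
30–39: 9300 * 0.967 = 8993
40–49: 10800 * 0.964 = 10411
50+: 5450 * 0.961 + 3350 * 0.578 = 5237 + 1936 = 7173
Net migration: 30–39 − 490 → 8503
End of period: [2030, 7591, 9100, 8503, 10411, 7173]
After projecting period 2:
Births: 8503 * 0.133 = 1131  |  10411 * 0.109 = 1135 → total 2266
10–19: 2030 * 0.967 = 1963
20–29: 7591 * 0.963 = 7310
30–39: 9100 * 0.967 = 8800
40–49: 8503 * 0.964 = 8197
50+: 10411 * 0.961 + 7173 * 0.578 = 10005 + 4146 = 14151
Net migration: 30–39 − 490 → 8310
End of period: [2266, 1963, 7310, 8310, 8197, 14151]
After projecting period 3:
Births: 8310 * 0.133 = 1105  |  8197 * 0.109 = 893 → total 1998
10–19: 2266 * 0.967 = 2191
20–29: 1963 * 0.963 = 1890
30–39: 7310 * 0.967 = 7069
40–49: 8310 * 0.964 = 8011
50+: 8197 * 0.961 + 14151 * 0.578 = 7877 + 8179 = 16056
Net migration: 30–39 − 490 → 6579
End of period: [1998, 2191, 1890, 6579, 8011, 16056]
After projecting period 4:
Births: 6579 * 0.133 = 875  |  8011 * 0.109 = 873 → total 1748
10–19: 1998 * 0.967 = 1932
20–29: 2191 * 0.963 = 2110
30–39: 1890 * 0.967 = 1828
40–49: 6579 * 0.964 = 6342
50+: 8011 * 0.961 + 16056 * 0.578 = 7699 + 9280 = 16979
Net migration: 30–39 − 490 → 1338
End of period: [1748, 1932, 2110, 1338, 6342, 16979]
Total: 46200 → 30449; change = -15751; percentage change = -34.1%

-34.1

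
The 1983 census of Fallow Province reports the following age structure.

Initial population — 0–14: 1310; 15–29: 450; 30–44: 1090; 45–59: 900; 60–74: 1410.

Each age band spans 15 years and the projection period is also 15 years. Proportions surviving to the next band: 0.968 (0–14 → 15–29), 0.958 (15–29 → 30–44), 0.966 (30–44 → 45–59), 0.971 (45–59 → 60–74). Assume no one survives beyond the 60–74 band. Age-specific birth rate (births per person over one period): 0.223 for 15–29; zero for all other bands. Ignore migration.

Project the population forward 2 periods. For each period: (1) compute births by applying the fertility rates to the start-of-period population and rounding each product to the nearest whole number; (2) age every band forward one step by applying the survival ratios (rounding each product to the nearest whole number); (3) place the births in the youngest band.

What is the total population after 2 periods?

3033

Period 1.
Births: 450 × 0.223 = 100
15–29: 1310 × 0.968 = 1268
30–44: 450 × 0.958 = 431
45–59: 1090 × 0.966 = 1053
60–74: 900 × 0.971 = 874
Population now: 0–14=100, 15–29=1268, 30–44=431, 45–59=1053, 60–74=874
Period 2.
Births: 1268 × 0.223 = 283
15–29: 100 × 0.968 = 97
30–44: 1268 × 0.958 = 1215
45–59: 431 × 0.966 = 416
60–74: 1053 × 0.971 = 1022
Population now: 0–14=283, 15–29=97, 30–44=1215, 45–59=416, 60–74=1022
Total after period 2: 283 + 97 + 1215 + 416 + 1022 = 3033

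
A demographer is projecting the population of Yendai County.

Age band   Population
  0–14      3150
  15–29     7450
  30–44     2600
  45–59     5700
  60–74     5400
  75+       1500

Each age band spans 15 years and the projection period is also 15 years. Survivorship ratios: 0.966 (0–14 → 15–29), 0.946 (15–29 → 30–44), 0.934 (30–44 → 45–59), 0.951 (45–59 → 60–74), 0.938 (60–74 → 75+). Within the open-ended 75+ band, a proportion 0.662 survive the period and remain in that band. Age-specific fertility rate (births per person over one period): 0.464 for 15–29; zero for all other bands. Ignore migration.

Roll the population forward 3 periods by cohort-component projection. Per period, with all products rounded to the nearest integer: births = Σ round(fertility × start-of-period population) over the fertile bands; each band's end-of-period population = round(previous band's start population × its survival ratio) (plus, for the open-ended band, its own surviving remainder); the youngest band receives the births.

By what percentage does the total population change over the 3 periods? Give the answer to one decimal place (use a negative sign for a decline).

-10.0

Let group 1 be 0–14 through group 6 = 75+.
After projecting period 1:
Births: 7450 * 0.464 = 3457
Group 2: 3150 * 0.966 = 3043
Group 3: 7450 * 0.946 = 7048
Group 4: 2600 * 0.934 = 2428
Group 5: 5700 * 0.951 = 5421
Group 6: 5400 * 0.938 + 1500 * 0.662 = 5065 + 993 = 6058
End of period: [3457, 3043, 7048, 2428, 5421, 6058]
After projecting period 2:
Births: 3043 * 0.464 = 1412
Group 2: 3457 * 0.966 = 3339
Group 3: 3043 * 0.946 = 2879
Group 4: 7048 * 0.934 = 6583
Group 5: 2428 * 0.951 = 2309
Group 6: 5421 * 0.938 + 6058 * 0.662 = 5085 + 4010 = 9095
End of period: [1412, 3339, 2879, 6583, 2309, 9095]
After projecting period 3:
Births: 3339 * 0.464 = 1549
Group 2: 1412 * 0.966 = 1364
Group 3: 3339 * 0.946 = 3159
Group 4: 2879 * 0.934 = 2689
Group 5: 6583 * 0.951 = 6260
Group 6: 2309 * 0.938 + 9095 * 0.662 = 2166 + 6021 = 8187
End of period: [1549, 1364, 3159, 2689, 6260, 8187]
Total: 25800 → 23208; change = -2592; percentage change = -10.0%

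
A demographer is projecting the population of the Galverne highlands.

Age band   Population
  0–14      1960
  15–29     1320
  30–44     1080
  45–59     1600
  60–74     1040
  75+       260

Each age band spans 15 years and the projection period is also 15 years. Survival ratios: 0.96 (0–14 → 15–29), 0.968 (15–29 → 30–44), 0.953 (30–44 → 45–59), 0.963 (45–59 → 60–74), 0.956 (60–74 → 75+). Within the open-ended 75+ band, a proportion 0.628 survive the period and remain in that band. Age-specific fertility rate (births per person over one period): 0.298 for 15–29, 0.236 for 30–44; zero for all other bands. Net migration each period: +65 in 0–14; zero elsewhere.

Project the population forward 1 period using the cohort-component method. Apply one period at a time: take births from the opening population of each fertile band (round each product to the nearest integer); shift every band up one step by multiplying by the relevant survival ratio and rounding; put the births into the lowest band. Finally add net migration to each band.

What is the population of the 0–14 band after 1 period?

Let band 1 be 0–14 through band 6 = 75+.
Period 1:
Births: 1320 × 0.298 = 393 ; 1080 × 0.236 = 255 → total 648
Band 2: 1960 × 0.96 = 1882
Band 3: 1320 × 0.968 = 1278
Band 4: 1080 × 0.953 = 1029
Band 5: 1600 × 0.963 = 1541
Band 6: 1040 × 0.956 + 260 × 0.628 = 994 + 163 = 1157
Net migration: Band 1 + 65 → 713
Population now: 0–14=713, 15–29=1882, 30–44=1278, 45–59=1029, 60–74=1541, 75+=1157

713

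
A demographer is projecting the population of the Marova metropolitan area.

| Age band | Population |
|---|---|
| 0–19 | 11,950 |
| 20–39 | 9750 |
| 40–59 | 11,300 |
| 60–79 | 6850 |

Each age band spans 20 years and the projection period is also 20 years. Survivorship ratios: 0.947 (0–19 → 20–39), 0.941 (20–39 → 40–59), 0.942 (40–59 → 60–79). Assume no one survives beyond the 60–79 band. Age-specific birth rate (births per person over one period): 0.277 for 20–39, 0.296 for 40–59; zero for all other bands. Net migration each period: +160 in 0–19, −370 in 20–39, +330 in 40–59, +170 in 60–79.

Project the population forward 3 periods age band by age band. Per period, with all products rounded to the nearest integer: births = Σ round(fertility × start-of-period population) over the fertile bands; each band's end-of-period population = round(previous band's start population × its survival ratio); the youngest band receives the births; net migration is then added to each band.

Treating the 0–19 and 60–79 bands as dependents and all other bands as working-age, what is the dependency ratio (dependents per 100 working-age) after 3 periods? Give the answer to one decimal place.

After projecting period 1:
Births: 9750 × 0.277 = 2701, 11300 × 0.296 = 3345 → 6046
20–39: 11950 × 0.947 = 11317
40–59: 9750 × 0.941 = 9175
60–79: 11300 × 0.942 = 10645
Net migration: 0–19 + 160 → 6206; 20–39 − 370 → 10947; 40–59 + 330 → 9505; 60–79 + 170 → 10815
Population now: 0–19=6206, 20–39=10947, 40–59=9505, 60–79=10815
After projecting period 2:
Births: 10947 × 0.277 = 3032, 9505 × 0.296 = 2813 → 5845
20–39: 6206 × 0.947 = 5877
40–59: 10947 × 0.941 = 10301
60–79: 9505 × 0.942 = 8954
Net migration: 0–19 + 160 → 6005; 20–39 − 370 → 5507; 40–59 + 330 → 10631; 60–79 + 170 → 9124
Population now: 0–19=6005, 20–39=5507, 40–59=10631, 60–79=9124
After projecting period 3:
Births: 5507 × 0.277 = 1525, 10631 × 0.296 = 3147 → 4672
20–39: 6005 × 0.947 = 5687
40–59: 5507 × 0.941 = 5182
60–79: 10631 × 0.942 = 10014
Net migration: 0–19 + 160 → 4832; 20–39 − 370 → 5317; 40–59 + 330 → 5512; 60–79 + 170 → 10184
Population now: 0–19=4832, 20–39=5317, 40–59=5512, 60–79=10184
Dependents (band 0–19 + band 60–79) = 4832 + 10184 = 15016; working-age = 10829; ratio = 15016/10829 × 100 = 138.7

138.7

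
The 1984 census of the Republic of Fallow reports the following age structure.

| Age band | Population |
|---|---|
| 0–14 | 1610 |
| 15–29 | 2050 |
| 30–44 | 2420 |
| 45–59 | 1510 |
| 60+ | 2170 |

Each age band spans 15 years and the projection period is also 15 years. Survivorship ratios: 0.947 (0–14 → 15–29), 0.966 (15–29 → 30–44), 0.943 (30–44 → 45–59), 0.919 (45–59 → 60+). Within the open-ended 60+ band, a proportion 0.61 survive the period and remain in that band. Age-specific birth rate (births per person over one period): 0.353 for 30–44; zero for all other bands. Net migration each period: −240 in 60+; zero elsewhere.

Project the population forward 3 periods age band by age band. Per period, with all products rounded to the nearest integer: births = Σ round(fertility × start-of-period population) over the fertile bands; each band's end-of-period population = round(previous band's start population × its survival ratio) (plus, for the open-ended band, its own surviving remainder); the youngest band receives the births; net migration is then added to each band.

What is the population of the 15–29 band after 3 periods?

662

Period 1:
Births: 2420 × 0.353 = 854
15–29: 1610 × 0.947 = 1525
30–44: 2050 × 0.966 = 1980
45–59: 2420 × 0.943 = 2282
60+: 1510 × 0.919 + 2170 × 0.61 = 1388 + 1324 = 2712
Net migration: 60+ − 240 → 2472
End of period: [854, 1525, 1980, 2282, 2472]
Period 2:
Births: 1980 × 0.353 = 699
15–29: 854 × 0.947 = 809
30–44: 1525 × 0.966 = 1473
45–59: 1980 × 0.943 = 1867
60+: 2282 × 0.919 + 2472 × 0.61 = 2097 + 1508 = 3605
Net migration: 60+ − 240 → 3365
End of period: [699, 809, 1473, 1867, 3365]
Period 3:
Births: 1473 × 0.353 = 520
15–29: 699 × 0.947 = 662
30–44: 809 × 0.966 = 781
45–59: 1473 × 0.943 = 1389
60+: 1867 × 0.919 + 3365 × 0.61 = 1716 + 2053 = 3769
Net migration: 60+ − 240 → 3529
End of period: [520, 662, 781, 1389, 3529]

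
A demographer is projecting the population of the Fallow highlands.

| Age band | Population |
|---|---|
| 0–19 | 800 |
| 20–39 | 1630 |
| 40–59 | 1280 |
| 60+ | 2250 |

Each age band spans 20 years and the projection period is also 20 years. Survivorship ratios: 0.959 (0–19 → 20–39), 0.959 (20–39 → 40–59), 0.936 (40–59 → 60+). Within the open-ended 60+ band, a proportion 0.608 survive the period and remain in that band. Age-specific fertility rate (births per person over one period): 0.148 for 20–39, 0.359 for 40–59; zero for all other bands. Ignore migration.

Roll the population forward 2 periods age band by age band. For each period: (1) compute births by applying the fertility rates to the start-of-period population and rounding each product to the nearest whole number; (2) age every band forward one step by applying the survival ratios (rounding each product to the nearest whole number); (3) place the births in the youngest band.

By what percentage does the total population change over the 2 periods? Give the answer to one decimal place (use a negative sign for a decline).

-14.3

Period 1:
Births: 1630 × 0.148 = 241  |  1280 × 0.359 = 460 — total 701
20–39: 800 × 0.959 = 767
40–59: 1630 × 0.959 = 1563
60+: 1280 × 0.936 + 2250 × 0.608 = 1198 + 1368 = 2566
→ [701, 767, 1563, 2566]
Period 2:
Births: 767 × 0.148 = 114  |  1563 × 0.359 = 561 — total 675
20–39: 701 × 0.959 = 672
40–59: 767 × 0.959 = 736
60+: 1563 × 0.936 + 2566 × 0.608 = 1463 + 1560 = 3023
→ [675, 672, 736, 3023]
Total: 5960 → 5106; change = -854; percentage change = -14.3%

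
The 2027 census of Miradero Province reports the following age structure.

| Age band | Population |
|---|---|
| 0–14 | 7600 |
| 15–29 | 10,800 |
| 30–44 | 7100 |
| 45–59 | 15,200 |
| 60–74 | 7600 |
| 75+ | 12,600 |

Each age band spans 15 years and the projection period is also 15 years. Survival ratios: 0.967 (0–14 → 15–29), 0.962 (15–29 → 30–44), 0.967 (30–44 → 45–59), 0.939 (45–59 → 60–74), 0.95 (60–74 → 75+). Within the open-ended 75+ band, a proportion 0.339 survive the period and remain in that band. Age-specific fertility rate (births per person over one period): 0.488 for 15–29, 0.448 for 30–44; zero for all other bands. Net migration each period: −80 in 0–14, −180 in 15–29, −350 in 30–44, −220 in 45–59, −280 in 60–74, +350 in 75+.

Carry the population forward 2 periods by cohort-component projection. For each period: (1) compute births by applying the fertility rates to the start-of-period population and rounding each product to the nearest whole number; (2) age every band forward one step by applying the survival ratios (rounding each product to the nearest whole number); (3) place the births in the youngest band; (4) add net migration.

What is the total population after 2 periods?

55485

Let band 1 be 0–14 through band 6 = 75+.
Period 1:
Births: 10800 × 0.488 = 5270 ; 7100 × 0.448 = 3181 — total 8451
Band 2: 7600 × 0.967 = 7349
Band 3: 10800 × 0.962 = 10390
Band 4: 7100 × 0.967 = 6866
Band 5: 15200 × 0.939 = 14273
Band 6: 7600 × 0.95 + 12600 × 0.339 = 7220 + 4271 = 11491
Net migration: Band 1 − 80 → 8371; Band 2 − 180 → 7169; Band 3 − 350 → 10040; Band 4 − 220 → 6646; Band 5 − 280 → 13993; Band 6 + 350 → 11841
Giving 8371 / 7169 / 10040 / 6646 / 13993 / 11841.
Period 2:
Births: 7169 × 0.488 = 3498 ; 10040 × 0.448 = 4498 — total 7996
Band 2: 8371 × 0.967 = 8095
Band 3: 7169 × 0.962 = 6897
Band 4: 10040 × 0.967 = 9709
Band 5: 6646 × 0.939 = 6241
Band 6: 13993 × 0.95 + 11841 × 0.339 = 13293 + 4014 = 17307
Net migration: Band 1 − 80 → 7916; Band 2 − 180 → 7915; Band 3 − 350 → 6547; Band 4 − 220 → 9489; Band 5 − 280 → 5961; Band 6 + 350 → 17657
Giving 7916 / 7915 / 6547 / 9489 / 5961 / 17657.
Total after period 2: 7916 + 7915 + 6547 + 9489 + 5961 + 17657 = 55485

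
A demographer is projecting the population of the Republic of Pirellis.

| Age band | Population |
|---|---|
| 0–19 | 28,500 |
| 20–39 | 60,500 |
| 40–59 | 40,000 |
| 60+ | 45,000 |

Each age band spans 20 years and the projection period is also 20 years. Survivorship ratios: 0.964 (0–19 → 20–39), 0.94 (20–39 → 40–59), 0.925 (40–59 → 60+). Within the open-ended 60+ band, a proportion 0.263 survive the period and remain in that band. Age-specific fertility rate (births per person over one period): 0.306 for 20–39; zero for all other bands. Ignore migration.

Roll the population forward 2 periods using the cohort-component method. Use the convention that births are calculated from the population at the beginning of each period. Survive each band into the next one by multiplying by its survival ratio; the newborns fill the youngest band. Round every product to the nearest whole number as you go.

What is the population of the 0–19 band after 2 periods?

— Period 1 —
Births: 60500 * 0.306 = 18513
20–39: 28500 * 0.964 = 27474
40–59: 60500 * 0.94 = 56870
60+: 40000 * 0.925 + 45000 * 0.263 = 37000 + 11835 = 48835
Giving 18513 / 27474 / 56870 / 48835.
— Period 2 —
Births: 27474 * 0.306 = 8407
20–39: 18513 * 0.964 = 17847
40–59: 27474 * 0.94 = 25826
60+: 56870 * 0.925 + 48835 * 0.263 = 52605 + 12844 = 65449
Giving 8407 / 17847 / 25826 / 65449.

8407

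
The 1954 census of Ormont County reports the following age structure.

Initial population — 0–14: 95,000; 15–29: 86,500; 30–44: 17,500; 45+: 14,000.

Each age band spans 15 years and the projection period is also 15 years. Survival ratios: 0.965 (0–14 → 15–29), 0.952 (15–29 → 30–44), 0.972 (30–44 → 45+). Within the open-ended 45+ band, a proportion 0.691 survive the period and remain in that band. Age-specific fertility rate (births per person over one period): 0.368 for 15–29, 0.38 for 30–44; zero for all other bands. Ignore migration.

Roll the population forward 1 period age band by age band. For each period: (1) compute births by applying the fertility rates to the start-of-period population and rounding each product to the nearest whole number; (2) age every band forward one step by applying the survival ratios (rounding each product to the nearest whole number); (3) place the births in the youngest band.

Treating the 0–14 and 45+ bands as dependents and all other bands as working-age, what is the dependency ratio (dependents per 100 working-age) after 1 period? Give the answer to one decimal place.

37.4

Period 1.
Births: 86500 * 0.368 = 31832 ; 17500 * 0.38 = 6650 → 38482
15–29: 95000 * 0.965 = 91675
30–44: 86500 * 0.952 = 82348
45+: 17500 * 0.972 + 14000 * 0.691 = 17010 + 9674 = 26684
Population now: 0–14=38482, 15–29=91675, 30–44=82348, 45+=26684
Dependents (band 0–14 + band 45+) = 38482 + 26684 = 65166; working-age = 174023; ratio = 65166/174023 × 100 = 37.4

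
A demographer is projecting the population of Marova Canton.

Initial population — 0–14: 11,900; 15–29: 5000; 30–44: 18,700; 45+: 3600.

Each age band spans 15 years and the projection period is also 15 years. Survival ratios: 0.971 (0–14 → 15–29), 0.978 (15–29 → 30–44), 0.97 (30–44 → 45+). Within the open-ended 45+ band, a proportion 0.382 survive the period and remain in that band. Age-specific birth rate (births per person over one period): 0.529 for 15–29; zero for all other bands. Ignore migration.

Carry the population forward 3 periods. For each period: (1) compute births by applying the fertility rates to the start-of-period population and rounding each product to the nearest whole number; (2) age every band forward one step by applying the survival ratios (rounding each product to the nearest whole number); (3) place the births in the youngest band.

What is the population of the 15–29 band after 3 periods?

Numbering the bands 1..4 from youngest to oldest:
Period 1:
Births: 5000 × 0.529 = 2645
Band 2: 11900 × 0.971 = 11555
Band 3: 5000 × 0.978 = 4890
Band 4: 18700 × 0.97 + 3600 × 0.382 = 18139 + 1375 = 19514
→ [2645, 11555, 4890, 19514]
Period 2:
Births: 11555 × 0.529 = 6113
Band 2: 2645 × 0.971 = 2568
Band 3: 11555 × 0.978 = 11301
Band 4: 4890 × 0.97 + 19514 × 0.382 = 4743 + 7454 = 12197
→ [6113, 2568, 11301, 12197]
Period 3:
Births: 2568 × 0.529 = 1358
Band 2: 6113 × 0.971 = 5936
Band 3: 2568 × 0.978 = 2512
Band 4: 11301 × 0.97 + 12197 × 0.382 = 10962 + 4659 = 15621
→ [1358, 5936, 2512, 15621]

5936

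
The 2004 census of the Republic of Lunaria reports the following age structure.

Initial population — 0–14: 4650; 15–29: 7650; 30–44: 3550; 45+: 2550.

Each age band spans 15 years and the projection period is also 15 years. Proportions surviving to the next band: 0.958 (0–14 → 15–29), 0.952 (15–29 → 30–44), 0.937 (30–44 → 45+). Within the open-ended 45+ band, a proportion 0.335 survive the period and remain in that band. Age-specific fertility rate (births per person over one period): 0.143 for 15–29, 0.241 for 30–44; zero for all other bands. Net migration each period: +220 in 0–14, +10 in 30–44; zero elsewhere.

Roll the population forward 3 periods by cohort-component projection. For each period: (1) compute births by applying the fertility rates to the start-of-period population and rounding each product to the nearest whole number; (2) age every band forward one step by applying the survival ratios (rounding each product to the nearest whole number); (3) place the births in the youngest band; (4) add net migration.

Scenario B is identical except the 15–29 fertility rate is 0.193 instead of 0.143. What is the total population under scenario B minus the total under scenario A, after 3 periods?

738

Let band 1 be 0–14 through band 4 = 45+.
[period 1]
Births: 7650 × 0.143 = 1094 ; 3550 × 0.241 = 856 → 1950
Band 2: 4650 × 0.958 = 4455
Band 3: 7650 × 0.952 = 7283
Band 4: 3550 × 0.937 + 2550 × 0.335 = 3326 + 854 = 4180
Net migration: Band 1 + 220 → 2170; Band 3 + 10 → 7293
Giving 2170 / 4455 / 7293 / 4180.
[period 2]
Births: 4455 × 0.143 = 637 ; 7293 × 0.241 = 1758 → 2395
Band 2: 2170 × 0.958 = 2079
Band 3: 4455 × 0.952 = 4241
Band 4: 7293 × 0.937 + 4180 × 0.335 = 6834 + 1400 = 8234
Net migration: Band 1 + 220 → 2615; Band 3 + 10 → 4251
Giving 2615 / 2079 / 4251 / 8234.
[period 3]
Births: 2079 × 0.143 = 297 ; 4251 × 0.241 = 1024 → 1321
Band 2: 2615 × 0.958 = 2505
Band 3: 2079 × 0.952 = 1979
Band 4: 4251 × 0.937 + 8234 × 0.335 = 3983 + 2758 = 6741
Net migration: Band 1 + 220 → 1541; Band 3 + 10 → 1989
Giving 1541 / 2505 / 1989 / 6741.
Scenario A total after 3 periods: 12776
Scenario B projection —
[period 1]
Births: 7650 × 0.193 = 1476 ; 3550 × 0.241 = 856 → 2332
Band 2: 4650 × 0.958 = 4455
Band 3: 7650 × 0.952 = 7283
Band 4: 3550 × 0.937 + 2550 × 0.335 = 3326 + 854 = 4180
Net migration: Band 1 + 220 → 2552; Band 3 + 10 → 7293
Giving 2552 / 4455 / 7293 / 4180.
[period 2]
Births: 4455 × 0.193 = 860 ; 7293 × 0.241 = 1758 → 2618
Band 2: 2552 × 0.958 = 2445
Band 3: 4455 × 0.952 = 4241
Band 4: 7293 × 0.937 + 4180 × 0.335 = 6834 + 1400 = 8234
Net migration: Band 1 + 220 → 2838; Band 3 + 10 → 4251
Giving 2838 / 2445 / 4251 / 8234.
[period 3]
Births: 2445 × 0.193 = 472 ; 4251 × 0.241 = 1024 → 1496
Band 2: 2838 × 0.958 = 2719
Band 3: 2445 × 0.952 = 2328
Band 4: 4251 × 0.937 + 8234 × 0.335 = 3983 + 2758 = 6741
Net migration: Band 1 + 220 → 1716; Band 3 + 10 → 2338
Giving 1716 / 2719 / 2338 / 6741.
Scenario B total after 3 periods: 13514
Difference B − A = 13514 − 12776 = 738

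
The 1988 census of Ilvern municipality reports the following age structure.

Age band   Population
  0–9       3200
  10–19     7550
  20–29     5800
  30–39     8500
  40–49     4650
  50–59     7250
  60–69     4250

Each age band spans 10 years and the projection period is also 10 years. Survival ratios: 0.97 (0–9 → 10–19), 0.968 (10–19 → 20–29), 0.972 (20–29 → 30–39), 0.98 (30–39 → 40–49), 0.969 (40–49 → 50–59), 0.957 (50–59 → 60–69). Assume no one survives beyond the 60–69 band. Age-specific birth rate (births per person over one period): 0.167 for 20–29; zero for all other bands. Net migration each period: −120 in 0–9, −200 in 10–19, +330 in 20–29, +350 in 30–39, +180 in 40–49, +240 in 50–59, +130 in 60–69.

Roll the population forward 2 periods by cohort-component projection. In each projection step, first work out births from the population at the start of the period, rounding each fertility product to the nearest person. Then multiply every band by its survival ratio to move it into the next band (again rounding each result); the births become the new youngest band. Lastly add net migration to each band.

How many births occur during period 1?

Call the bands 1 to 7, youngest first.
Period 1:
Births: 5800 × 0.167 = 969
Band 2: 3200 × 0.97 = 3104
Band 3: 7550 × 0.968 = 7308
Band 4: 5800 × 0.972 = 5638
Band 5: 8500 × 0.98 = 8330
Band 6: 4650 × 0.969 = 4506
Band 7: 7250 × 0.957 = 6938
Net migration: Band 1 − 120 → 849; Band 2 − 200 → 2904; Band 3 + 330 → 7638; Band 4 + 350 → 5988; Band 5 + 180 → 8510; Band 6 + 240 → 4746; Band 7 + 130 → 7068
Giving 849 / 2904 / 7638 / 5988 / 8510 / 4746 / 7068.

969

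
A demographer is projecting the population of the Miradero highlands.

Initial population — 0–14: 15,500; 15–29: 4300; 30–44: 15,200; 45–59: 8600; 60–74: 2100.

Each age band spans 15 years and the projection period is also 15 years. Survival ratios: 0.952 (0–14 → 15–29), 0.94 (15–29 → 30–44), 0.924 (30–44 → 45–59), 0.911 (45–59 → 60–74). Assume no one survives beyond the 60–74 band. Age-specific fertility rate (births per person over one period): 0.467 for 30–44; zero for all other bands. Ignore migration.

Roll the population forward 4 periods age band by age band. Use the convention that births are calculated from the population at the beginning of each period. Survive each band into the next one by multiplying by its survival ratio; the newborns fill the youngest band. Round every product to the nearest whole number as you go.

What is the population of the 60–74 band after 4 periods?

11676

Let group 1 be 0–14 through group 5 = 60–74.
Period 1:
Births: 15200 × 0.467 = 7098
Group 2: 15500 × 0.952 = 14756
Group 3: 4300 × 0.94 = 4042
Group 4: 15200 × 0.924 = 14045
Group 5: 8600 × 0.911 = 7835
End of period: [7098, 14756, 4042, 14045, 7835]
Period 2:
Births: 4042 × 0.467 = 1888
Group 2: 7098 × 0.952 = 6757
Group 3: 14756 × 0.94 = 13871
Group 4: 4042 × 0.924 = 3735
Group 5: 14045 × 0.911 = 12795
End of period: [1888, 6757, 13871, 3735, 12795]
Period 3:
Births: 13871 × 0.467 = 6478
Group 2: 1888 × 0.952 = 1797
Group 3: 6757 × 0.94 = 6352
Group 4: 13871 × 0.924 = 12817
Group 5: 3735 × 0.911 = 3403
End of period: [6478, 1797, 6352, 12817, 3403]
Period 4:
Births: 6352 × 0.467 = 2966
Group 2: 6478 × 0.952 = 6167
Group 3: 1797 × 0.94 = 1689
Group 4: 6352 × 0.924 = 5869
Group 5: 12817 × 0.911 = 11676
End of period: [2966, 6167, 1689, 5869, 11676]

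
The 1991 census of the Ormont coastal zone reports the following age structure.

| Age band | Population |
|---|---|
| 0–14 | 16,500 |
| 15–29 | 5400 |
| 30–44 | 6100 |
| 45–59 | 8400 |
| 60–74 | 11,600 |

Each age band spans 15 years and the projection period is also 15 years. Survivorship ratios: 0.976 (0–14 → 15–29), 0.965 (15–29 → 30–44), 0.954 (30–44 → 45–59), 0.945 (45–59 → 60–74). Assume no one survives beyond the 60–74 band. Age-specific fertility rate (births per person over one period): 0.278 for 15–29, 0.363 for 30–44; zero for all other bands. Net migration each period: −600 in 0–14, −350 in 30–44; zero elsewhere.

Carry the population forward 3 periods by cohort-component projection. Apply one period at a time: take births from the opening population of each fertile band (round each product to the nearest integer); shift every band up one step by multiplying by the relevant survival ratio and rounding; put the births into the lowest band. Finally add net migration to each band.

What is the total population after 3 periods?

(Bands numbered youngest = 1 to oldest = 5.)
[period 1]
Births: 5400 × 0.278 = 1501 ; 6100 × 0.363 = 2214 — total 3715
Band 2: 16500 × 0.976 = 16104
Band 3: 5400 × 0.965 = 5211
Band 4: 6100 × 0.954 = 5819
Band 5: 8400 × 0.945 = 7938
Net migration: Band 1 − 600 → 3115; Band 3 − 350 → 4861
Population now: 0–14=3115, 15–29=16104, 30–44=4861, 45–59=5819, 60–74=7938
[period 2]
Births: 16104 × 0.278 = 4477 ; 4861 × 0.363 = 1765 — total 6242
Band 2: 3115 × 0.976 = 3040
Band 3: 16104 × 0.965 = 15540
Band 4: 4861 × 0.954 = 4637
Band 5: 5819 × 0.945 = 5499
Net migration: Band 1 − 600 → 5642; Band 3 − 350 → 15190
Population now: 0–14=5642, 15–29=3040, 30–44=15190, 45–59=4637, 60–74=5499
[period 3]
Births: 3040 × 0.278 = 845 ; 15190 × 0.363 = 5514 — total 6359
Band 2: 5642 × 0.976 = 5507
Band 3: 3040 × 0.965 = 2934
Band 4: 15190 × 0.954 = 14491
Band 5: 4637 × 0.945 = 4382
Net migration: Band 1 − 600 → 5759; Band 3 − 350 → 2584
Population now: 0–14=5759, 15–29=5507, 30–44=2584, 45–59=14491, 60–74=4382
Total after period 3: 5759 + 5507 + 2584 + 14491 + 4382 = 32723

32723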